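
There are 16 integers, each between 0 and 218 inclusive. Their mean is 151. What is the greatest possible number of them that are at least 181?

The total is 16 × 151 = 2416.
Suppose k of them are at least 181. Those contribute at least 181 each and the other 16 − k at least 0 each.
So the total is at least 181k + 0(16 − k) = 0 + 181k. This must be ≤ 2416, giving k ≤ 13.
k = 13 is achieved by 13 values at 181 and 3 at 0, total 2353; add 63 to one value (staying below 181) to reach 2416.

13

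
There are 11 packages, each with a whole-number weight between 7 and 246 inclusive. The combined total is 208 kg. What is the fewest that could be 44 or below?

If only k of them are at most 44, the other 11 − k are at least 45, so the total is at least (11 − k)·45 + k·7.
This is ≤ 208, so (11 − k)·45 + 7k ≤ 208, which gives k ≥ 8.
Exactly 8 works: 8 values at 7 and 3 at 45 total 191; raise one of the low values by 17 (still ≤ 44) to hit 208.

8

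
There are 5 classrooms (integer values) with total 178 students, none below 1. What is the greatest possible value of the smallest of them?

35

The average is 178/5 < 36, so some value is ≤ 35.
Taking 2 copies of 35 and 3 copies of 36 gives exactly 178, so 35 is attained.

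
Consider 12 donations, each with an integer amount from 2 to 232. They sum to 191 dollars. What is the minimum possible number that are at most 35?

Each value above 35 is at least 36, contributing at least 36 − 2 = 34 above the floor 2.
The sum exceeds the floor total 24 by 167, so at most ⌊167/34⌋ = 4 exceed 35, and at least 8 are ≤ 35.
Exactly 8 works: 8 values at 2 and 4 at 36 total 160; raise one of the low values by 31 (still ≤ 35) to hit 191.

8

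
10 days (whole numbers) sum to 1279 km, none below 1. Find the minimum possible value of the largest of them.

128

Some value must be at least ⌈1279/10⌉ = 128, since 10 × 127 = 1270 < 1279.
Taking 1 copy of 127 and 9 copies of 128 gives exactly 1279, so 128 is attained.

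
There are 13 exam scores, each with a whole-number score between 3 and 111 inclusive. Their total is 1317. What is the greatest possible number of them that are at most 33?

1

Suppose k of them are at most 33. Those contribute at most 33 each and the rest at most 111 each.
So the total is at most 33k + 111(13 − k) = 1443 − 78k. This must still be ≥ 1317, so k ≤ 1.
k = 1 is achieved by 1 value at 33 and 12 at 111, total 1365; lower one of the 111's by 48 (still > 33) to reach 1317.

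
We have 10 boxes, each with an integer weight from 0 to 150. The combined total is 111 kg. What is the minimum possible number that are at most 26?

6

If only k of them are at most 26, the other 10 − k are at least 27, so the total is at least (10 − k)·27 + k·0.
This is ≤ 111, so (10 − k)·27 + 0k ≤ 111, which gives k ≥ 6.
Exactly 6 works: 6 values at 0 and 4 at 27 total 108; raise one of the low values by 3 (still ≤ 26) to hit 111.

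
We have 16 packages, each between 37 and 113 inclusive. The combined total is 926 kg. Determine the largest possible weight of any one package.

To make one package as large as possible, make the other 15 as small as possible.
The other 15 contribute at least 15 × 37 = 555, leaving at most 926 − 555 = 371.
But each package is capped at 113, so the maximum is 113.
Achievable: one at 113 and the other 15 totalling 813, which fits since 15 × 37 ≤ 813 ≤ 15 × 113.

113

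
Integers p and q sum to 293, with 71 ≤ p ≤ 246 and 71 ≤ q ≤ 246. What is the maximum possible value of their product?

21462

pq = p(293 − p) is maximized when p is as near 293/2 as the bounds allow.
Taking p = 146 and q = 147 (both in [71, 246]) gives pq = 21462.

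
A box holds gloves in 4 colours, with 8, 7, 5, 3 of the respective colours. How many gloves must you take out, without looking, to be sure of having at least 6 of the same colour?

19

In the worst case you take as many as possible of each colour without reaching 6: 5 + 5 + 5 + 3 = 18.
The next one must give 6 of some colour, so 18 + 1 = 19.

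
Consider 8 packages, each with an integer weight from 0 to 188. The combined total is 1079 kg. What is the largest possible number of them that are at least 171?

Suppose k of them are at least 171. Those contribute at least 171 each and the other 8 − k at least 0 each.
So the total is at least 171k + 0(8 − k) = 0 + 171k. This must be ≤ 1079, giving k ≤ 6.
k = 6 is achieved by 6 values at 171 and 2 at 0, total 1026; add 53 to one value (staying below 171) to reach 1079.

6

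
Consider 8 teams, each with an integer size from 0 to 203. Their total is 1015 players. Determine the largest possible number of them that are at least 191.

With k values at 191 or above and the rest at least 0, the sum is at least 0 + 191k.
Since the sum is 1015, we need 191k ≤ 1015, i.e. k ≤ 5.
k = 5 is achieved by 5 values at 191 and 3 at 0, total 955; add 60 to one value (staying below 191) to reach 1015.

5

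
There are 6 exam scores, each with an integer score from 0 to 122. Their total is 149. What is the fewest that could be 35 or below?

2

Each value above 35 is at least 36, contributing at least 36 − 0 = 36 above the floor 0.
The sum exceeds the floor total 0 by 149, so at most ⌊149/36⌋ = 4 exceed 35, and at least 2 are ≤ 35.
Exactly 2 works: 2 values at 0 and 4 at 36 total 144; raise one of the low values by 5 (still ≤ 35) to hit 149.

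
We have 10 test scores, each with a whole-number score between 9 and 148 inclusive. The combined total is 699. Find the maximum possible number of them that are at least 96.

With k values at 96 or above and the rest at least 9, the sum is at least 90 + 87k.
Since the sum is 699, we need 87k ≤ 609, i.e. k ≤ 7.
k = 7 is achieved by 7 values at 96 and 3 at 9, total 699.

7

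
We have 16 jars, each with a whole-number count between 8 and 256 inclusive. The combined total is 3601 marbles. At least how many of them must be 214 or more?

5

Each value short of 214 is at most 213, costing at least 256 − 213 = 43 against the maximum total of 4096.
We can afford to lose at most 4096 − 3601 = 495, so at most ⌊495/43⌋ = 11 fall short, and at least 5 are ≥ 214.
Exactly 5 works: 5 values at 256 and 11 at 213 total 3623; lower one of the high values by 22 (still ≥ 214) to hit 3601.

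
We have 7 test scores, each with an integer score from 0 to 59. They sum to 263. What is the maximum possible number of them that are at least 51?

Suppose k of them are at least 51. Those contribute at least 51 each and the other 7 − k at least 0 each.
So the total is at least 51k + 0(7 − k) = 0 + 51k. This must be ≤ 263, giving k ≤ 5.
k = 5 is achieved by 5 values at 51 and 2 at 0, total 255; add 8 to one value (staying below 51) to reach 263.

5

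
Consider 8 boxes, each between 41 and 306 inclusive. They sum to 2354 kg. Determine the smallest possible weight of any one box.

212

To make one box as small as possible, make the other 7 as large as possible.
The other 7 contribute at most 7 × 306 = 2142, leaving at least 2354 − 2142 = 212.
Since 212 ≥ 41, this is achievable: one at 212 and 7 at 306.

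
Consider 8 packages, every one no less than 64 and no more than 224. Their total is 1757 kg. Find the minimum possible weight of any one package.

189

To make one package as small as possible, make the other 7 as large as possible.
The other 7 contribute at most 7 × 224 = 1568, leaving at least 1757 − 1568 = 189.
Since 189 ≥ 64, this is achievable: one at 189 and 7 at 224.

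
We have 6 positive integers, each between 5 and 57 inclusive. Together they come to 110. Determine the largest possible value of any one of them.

Maximizing one value means minimizing the remaining 5.
The other 5 contribute at least 5 × 5 = 25, leaving at most 110 − 25 = 85.
But each integer is capped at 57, so the maximum is 57.
Achievable: one at 57 and the other 5 totalling 53, which fits since 5 × 5 ≤ 53 ≤ 5 × 57.

57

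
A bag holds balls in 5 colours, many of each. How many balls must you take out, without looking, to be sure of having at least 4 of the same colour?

16

You could draw 3 of every colour without reaching 4 of any — 15 in all.
One more forces 4 of some colour, so 15 + 1 = 16.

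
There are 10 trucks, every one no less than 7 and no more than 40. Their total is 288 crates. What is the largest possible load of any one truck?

Maximizing one value means minimizing the remaining 9.
The other 9 contribute at least 9 × 7 = 63, leaving at most 288 − 63 = 225.
But each truck is capped at 40, so the maximum is 40.
Achievable: one at 40 and the other 9 totalling 248, which fits since 9 × 7 ≤ 248 ≤ 9 × 40.

40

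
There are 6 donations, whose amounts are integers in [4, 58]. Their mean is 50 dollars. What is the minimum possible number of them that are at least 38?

4

The total is 6 × 50 = 300.
Each value short of 38 is at most 37, costing at least 58 − 37 = 21 against the maximum total of 348.
We can afford to lose at most 348 − 300 = 48, so at most ⌊48/21⌋ = 2 fall short, and at least 4 are ≥ 38.
Exactly 4 works: 4 values at 58 and 2 at 37 total 306; lower one of the high values by 6 (still ≥ 38) to hit 300.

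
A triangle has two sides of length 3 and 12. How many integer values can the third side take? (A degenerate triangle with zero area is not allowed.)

5

The triangle inequality gives |3 − 12| < c < 3 + 12, i.e. 9 < c < 15.
So c can be any integer from 10 to 14: 5 values.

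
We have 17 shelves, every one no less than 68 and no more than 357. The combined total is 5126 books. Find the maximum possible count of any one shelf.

357

To make one shelf as large as possible, make the other 16 as small as possible.
The other 16 contribute at least 16 × 68 = 1088, leaving at most 5126 − 1088 = 4038.
But each shelf is capped at 357, so the maximum is 357.
Achievable: one at 357 and the other 16 totalling 4769, which fits since 16 × 68 ≤ 4769 ≤ 16 × 357.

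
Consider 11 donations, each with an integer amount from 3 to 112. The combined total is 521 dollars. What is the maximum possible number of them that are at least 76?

6

With k values at 76 or above and the rest at least 3, the sum is at least 33 + 73k.
Since the sum is 521, we need 73k ≤ 488, i.e. k ≤ 6.
k = 6 is achieved by 6 values at 76 and 5 at 3, total 471; add 50 to one value (staying below 76) to reach 521.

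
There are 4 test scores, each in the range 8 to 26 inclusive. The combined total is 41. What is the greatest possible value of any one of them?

17

To make one score as large as possible, make the other 3 as small as possible.
The other 3 contribute at least 3 × 8 = 24, leaving at most 41 − 24 = 17.
Since 17 ≤ 26, this is achievable: one at 17 and 3 at 8.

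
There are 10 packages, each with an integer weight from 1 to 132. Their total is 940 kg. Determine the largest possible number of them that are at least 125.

With k values at 125 or above and the rest at least 1, the sum is at least 10 + 124k.
Since the sum is 940, we need 124k ≤ 930, i.e. k ≤ 7.
k = 7 is achieved by 7 values at 125 and 3 at 1, total 878; add 62 to one value (staying below 125) to reach 940.

7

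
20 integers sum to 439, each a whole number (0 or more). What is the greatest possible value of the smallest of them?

21

If every one of the 20 were at least 22, the total would be at least 20 × 22 = 440 > 439.
Achievable: 1 of them at 21 and 19 at 22 total 439.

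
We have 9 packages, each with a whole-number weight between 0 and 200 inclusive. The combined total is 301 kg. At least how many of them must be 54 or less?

Let j be the number exceeding 54. Then the total is ≥ 55·j + 0·(9 − j) = 0 + 55j.
So 55j ≤ 301 and j ≤ 5; hence at least 9 − 5 = 4 are ≤ 54.
Exactly 4 works: 4 values at 0 and 5 at 55 total 275; raise one of the low values by 26 (still ≤ 54) to hit 301.

4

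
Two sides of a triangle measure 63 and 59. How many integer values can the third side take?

The triangle inequality gives |63 − 59| < c < 63 + 59, i.e. 4 < c < 122.
So c can be any integer from 5 to 121: 117 values.

117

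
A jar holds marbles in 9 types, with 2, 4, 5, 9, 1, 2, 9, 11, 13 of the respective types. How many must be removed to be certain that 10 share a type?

51

In the worst case you take as many as possible of each type without reaching 10: 2 + 4 + 5 + 9 + 1 + 2 + 9 + 9 + 9 = 50.
The next one must give 10 of some type, so 50 + 1 = 51.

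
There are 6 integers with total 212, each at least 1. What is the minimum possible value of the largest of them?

The 6 values sum to 212, so their maximum is at least ⌈212/6⌉ = 36.
Achievable: 2 of them at 36 and 4 at 35 total 212.

36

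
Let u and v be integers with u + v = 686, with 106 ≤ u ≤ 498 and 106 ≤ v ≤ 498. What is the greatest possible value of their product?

117649

uv = u(686 − u) is maximized when u is as near 686/2 as the bounds allow.
Taking u = 343 and v = 343 (both in [106, 498]) gives uv = 117649.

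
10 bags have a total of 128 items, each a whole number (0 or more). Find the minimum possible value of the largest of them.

The 10 values sum to 128, so their maximum is at least ⌈128/10⌉ = 13.
Equality holds with 8 values of 13 and 2 values of 12.

13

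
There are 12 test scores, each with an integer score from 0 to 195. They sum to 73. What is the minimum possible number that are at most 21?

9

If only k of them are at most 21, the other 12 − k are at least 22, so the total is at least (12 − k)·22 + k·0.
This is ≤ 73, so (12 − k)·22 + 0k ≤ 73, which gives k ≥ 9.
Exactly 9 works: 9 values at 0 and 3 at 22 total 66; raise one of the low values by 7 (still ≤ 21) to hit 73.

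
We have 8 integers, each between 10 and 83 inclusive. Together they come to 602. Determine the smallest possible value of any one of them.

21

Minimizing one value means maximizing the remaining 7.
The other 7 contribute at most 7 × 83 = 581, leaving at least 602 − 581 = 21.
Since 21 ≥ 10, this is achievable: one at 21 and 7 at 83.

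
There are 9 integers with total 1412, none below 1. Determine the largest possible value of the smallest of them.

156

The average is 1412/9 < 157, so some value is ≤ 156.
Taking 1 copy of 156 and 8 copies of 157 gives exactly 1412, so 156 is attained.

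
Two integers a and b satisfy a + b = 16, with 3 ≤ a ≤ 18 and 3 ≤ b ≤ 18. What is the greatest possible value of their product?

ab = a(16 − a) is maximized when a is as near 16/2 as the bounds allow.
Taking a = 8 and b = 8 (both in [3, 18]) gives ab = 64.

64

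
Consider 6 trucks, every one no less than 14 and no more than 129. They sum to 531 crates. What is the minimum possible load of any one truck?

Minimizing one value means maximizing the remaining 5.
The other 5 can take up 5 × 129 = 645 ≥ 531 − 14, so one truck can sit at its floor of 14.
Achievable: one at 14 and the other 5 totalling 517, which fits since 5 × 14 ≤ 517 ≤ 5 × 129.

14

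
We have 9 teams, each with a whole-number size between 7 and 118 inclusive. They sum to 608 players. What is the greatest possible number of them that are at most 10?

Each value at 10 or below falls at least 118 − 10 = 108 short of the ceiling 118.
The ceiling total is 9 × 118 = 1062, and we need 608, so at most ⌊(1062 − 608)/108⌋ = 4 can be that low.
k = 4 is achieved by 4 values at 10 and 5 at 118, total 630; lower one of the 118's by 22 (still > 10) to reach 608.

4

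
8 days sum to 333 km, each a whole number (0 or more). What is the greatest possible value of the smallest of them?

The 8 values sum to 333, so their minimum is at most ⌊333/8⌋ = 41.
Taking 3 copies of 41 and 5 copies of 42 gives exactly 333, so 41 is attained.

41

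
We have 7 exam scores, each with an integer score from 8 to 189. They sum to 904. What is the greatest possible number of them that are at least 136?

If k of the values are ≥ 136, the total is ≥ 136k + 8(7 − k).
Setting 136k + 8(7 − k) ≤ 904 gives 128k ≤ 848, so k ≤ 6.
k = 6 is achieved by 6 values at 136 and 1 at 8, total 824; add 80 to one value (staying below 136) to reach 904.

6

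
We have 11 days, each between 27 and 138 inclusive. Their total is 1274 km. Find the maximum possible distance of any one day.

To make one day as large as possible, make the other 10 as small as possible.
The other 10 contribute at least 10 × 27 = 270, leaving at most 1274 − 270 = 1004.
But each day is capped at 138, so the maximum is 138.
Achievable: one at 138 and the other 10 totalling 1136, which fits since 10 × 27 ≤ 1136 ≤ 10 × 138.

138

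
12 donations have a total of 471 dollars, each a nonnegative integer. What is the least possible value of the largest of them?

The average is 471/12 > 39, so not all 12 can be 39 or less; the largest is ≥ 40.
Equality holds with 3 values of 40 and 9 values of 39.

40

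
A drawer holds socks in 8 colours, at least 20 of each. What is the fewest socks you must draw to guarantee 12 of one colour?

You could draw 11 of every colour without reaching 12 of any — 88 in all.
One more forces 12 of some colour, so 88 + 1 = 89.

89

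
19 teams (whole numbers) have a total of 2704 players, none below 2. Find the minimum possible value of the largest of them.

Some value must be at least ⌈2704/19⌉ = 143, since 19 × 142 = 2698 < 2704.
Achievable: 6 of them at 143 and 13 at 142 total 2704.

143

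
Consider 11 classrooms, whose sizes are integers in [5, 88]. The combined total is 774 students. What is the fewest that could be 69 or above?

2

If only k of them are at least 69, the other 11 − k are at most 68, so the total is at most k·88 + (11 − k)·68.
This must reach 774, so k·88 + (11 − k)·68 ≥ 774, giving k ≥ 2.
Exactly 2 works: 2 values at 88 and 9 at 68 total 788; lower one of the high values by 14 (still ≥ 69) to hit 774.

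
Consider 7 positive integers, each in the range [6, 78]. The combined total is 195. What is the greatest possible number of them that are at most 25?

Each value at 25 or below falls at least 78 − 25 = 53 short of the ceiling 78.
The ceiling total is 7 × 78 = 546, and we need 195, so at most ⌊(546 − 195)/53⌋ = 6 can be that low.
k = 6 is achieved by 6 values at 25 and 1 at 78, total 228; lower one of the 78's by 33 (still > 25) to reach 195.

6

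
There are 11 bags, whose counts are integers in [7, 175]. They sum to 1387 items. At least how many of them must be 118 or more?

2

Each value short of 118 is at most 117, costing at least 175 − 117 = 58 against the maximum total of 1925.
We can afford to lose at most 1925 − 1387 = 538, so at most ⌊538/58⌋ = 9 fall short, and at least 2 are ≥ 118.
Exactly 2 works: 2 values at 175 and 9 at 117 total 1403; lower one of the high values by 16 (still ≥ 118) to hit 1387.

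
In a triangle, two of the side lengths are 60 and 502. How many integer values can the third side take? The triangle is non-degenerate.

119

The triangle inequality gives |60 − 502| < c < 60 + 502, i.e. 442 < c < 562.
So c can be any integer from 443 to 561: 119 values.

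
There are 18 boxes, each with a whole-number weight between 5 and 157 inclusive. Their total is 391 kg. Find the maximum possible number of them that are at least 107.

2

With k values at 107 or above and the rest at least 5, the sum is at least 90 + 102k.
Since the sum is 391, we need 102k ≤ 301, i.e. k ≤ 2.
k = 2 is achieved by 2 values at 107 and 16 at 5, total 294; add 97 to one value (staying below 107) to reach 391.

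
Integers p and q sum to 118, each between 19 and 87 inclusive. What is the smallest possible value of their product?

For a fixed sum, pq is smallest when p and q are as far apart as possible.
The extreme feasible split is p = 31, q = 87, giving pq = 2697.

2697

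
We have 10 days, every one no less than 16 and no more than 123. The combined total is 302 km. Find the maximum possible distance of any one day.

123

Maximizing one value means minimizing the remaining 9.
The other 9 contribute at least 9 × 16 = 144, leaving at most 302 − 144 = 158.
But each day is capped at 123, so the maximum is 123.
Achievable: one at 123 and the other 9 totalling 179, which fits since 9 × 16 ≤ 179 ≤ 9 × 123.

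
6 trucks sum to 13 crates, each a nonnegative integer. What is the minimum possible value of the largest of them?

3

If every one of the 6 were at most 2, the total would be at most 6 × 2 = 12 < 13.
Equality holds with 1 value of 3 and 5 values of 2.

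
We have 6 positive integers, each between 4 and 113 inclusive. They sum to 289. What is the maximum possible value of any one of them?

113

Maximizing one value means minimizing the remaining 5.
The other 5 contribute at least 5 × 4 = 20, leaving at most 289 − 20 = 269.
But each integer is capped at 113, so the maximum is 113.
Achievable: one at 113 and the other 5 totalling 176, which fits since 5 × 4 ≤ 176 ≤ 5 × 113.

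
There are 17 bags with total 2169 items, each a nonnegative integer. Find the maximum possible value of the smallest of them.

127

If every one of the 17 were at least 128, the total would be at least 17 × 128 = 2176 > 2169.
Achievable: 7 of them at 127 and 10 at 128 total 2169.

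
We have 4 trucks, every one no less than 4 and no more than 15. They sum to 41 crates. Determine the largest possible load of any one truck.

Maximizing one value means minimizing the remaining 3.
The other 3 contribute at least 3 × 4 = 12, leaving at most 41 − 12 = 29.
But each truck is capped at 15, so the maximum is 15.
Achievable: one at 15 and the other 3 totalling 26, which fits since 3 × 4 ≤ 26 ≤ 3 × 15.

15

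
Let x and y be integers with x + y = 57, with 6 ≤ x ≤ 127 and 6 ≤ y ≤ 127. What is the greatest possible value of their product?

xy = x(57 − x) is maximized when x is as near 57/2 as the bounds allow.
Taking x = 28 and y = 29 (both in [6, 127]) gives xy = 812.

812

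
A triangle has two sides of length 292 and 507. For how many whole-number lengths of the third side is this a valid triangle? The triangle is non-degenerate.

583

The triangle inequality gives |292 − 507| < c < 292 + 507, i.e. 215 < c < 799.
So c can be any integer from 216 to 798: 583 values.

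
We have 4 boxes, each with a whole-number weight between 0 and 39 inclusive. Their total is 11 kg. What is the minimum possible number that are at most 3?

If only k of them are at most 3, the other 4 − k are at least 4, so the total is at least (4 − k)·4 + k·0.
This is ≤ 11, so (4 − k)·4 + 0k ≤ 11, which gives k ≥ 2.
Exactly 2 works: 2 values at 0 and 2 at 4 total 8; raise one of the low values by 3 (still ≤ 3) to hit 11.

2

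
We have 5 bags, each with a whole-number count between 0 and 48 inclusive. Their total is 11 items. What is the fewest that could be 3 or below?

If only k of them are at most 3, the other 5 − k are at least 4, so the total is at least (5 − k)·4 + k·0.
This is ≤ 11, so (5 − k)·4 + 0k ≤ 11, which gives k ≥ 3.
Exactly 3 works: 3 values at 0 and 2 at 4 total 8; raise one of the low values by 3 (still ≤ 3) to hit 11.

3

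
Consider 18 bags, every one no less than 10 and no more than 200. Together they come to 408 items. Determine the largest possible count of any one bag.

To make one bag as large as possible, make the other 17 as small as possible.
The other 17 contribute at least 17 × 10 = 170, leaving at most 408 − 170 = 238.
But each bag is capped at 200, so the maximum is 200.
Achievable: one at 200 and the other 17 totalling 208, which fits since 17 × 10 ≤ 208 ≤ 17 × 200.

200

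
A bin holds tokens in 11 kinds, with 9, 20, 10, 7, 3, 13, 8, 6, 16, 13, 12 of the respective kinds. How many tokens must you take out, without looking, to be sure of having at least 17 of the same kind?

114

In the worst case you take as many as possible of each kind without reaching 17: 9 + 16 + 10 + 7 + 3 + 13 + 8 + 6 + 16 + 13 + 12 = 113.
The next one must give 17 of some kind, so 113 + 1 = 114.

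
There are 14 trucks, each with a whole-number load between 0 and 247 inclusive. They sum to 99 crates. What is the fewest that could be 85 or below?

Let j be the number exceeding 85. Then the total is ≥ 86·j + 0·(14 − j) = 0 + 86j.
So 86j ≤ 99 and j ≤ 1; hence at least 14 − 1 = 13 are ≤ 85.
Exactly 13 works: 13 values at 0 and 1 at 86 total 86; raise one of the low values by 13 (still ≤ 85) to hit 99.

13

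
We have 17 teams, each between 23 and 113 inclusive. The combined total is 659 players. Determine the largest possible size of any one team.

To make one team as large as possible, make the other 16 as small as possible.
The other 16 contribute at least 16 × 23 = 368, leaving at most 659 − 368 = 291.
But each team is capped at 113, so the maximum is 113.
Achievable: one at 113 and the other 16 totalling 546, which fits since 16 × 23 ≤ 546 ≤ 16 × 113.

113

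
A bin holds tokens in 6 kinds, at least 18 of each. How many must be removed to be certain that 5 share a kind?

In the worst case you draw 4 of each of the 6 kinds: 6 × 4 = 24.
One more forces 5 of some kind, so 24 + 1 = 25.

25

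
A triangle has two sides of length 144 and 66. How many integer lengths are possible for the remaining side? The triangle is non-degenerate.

The triangle inequality gives |144 − 66| < c < 144 + 66, i.e. 78 < c < 210.
So c can be any integer from 79 to 209: 131 values.

131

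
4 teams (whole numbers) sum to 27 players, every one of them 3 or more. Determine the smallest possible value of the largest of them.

Some value must be at least ⌈27/4⌉ = 7, since 4 × 6 = 24 < 27.
Equality holds with 3 values of 7 and 1 value of 6.

7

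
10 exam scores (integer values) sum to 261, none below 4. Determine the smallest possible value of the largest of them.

Some value must be at least ⌈261/10⌉ = 27, since 10 × 26 = 260 < 261.
Achievable: 1 of them at 27 and 9 at 26 total 261.

27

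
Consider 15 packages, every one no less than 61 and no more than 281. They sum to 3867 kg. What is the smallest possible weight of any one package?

61

To make one package as small as possible, make the other 14 as large as possible.
The other 14 can take up 14 × 281 = 3934 ≥ 3867 − 61, so one package can sit at its floor of 61.
Achievable: one at 61 and the other 14 totalling 3806, which fits since 14 × 61 ≤ 3806 ≤ 14 × 281.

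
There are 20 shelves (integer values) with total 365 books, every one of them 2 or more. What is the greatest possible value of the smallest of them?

18

If every one of the 20 were at least 19, the total would be at least 20 × 19 = 380 > 365.
Taking 15 copies of 18 and 5 copies of 19 gives exactly 365, so 18 is attained.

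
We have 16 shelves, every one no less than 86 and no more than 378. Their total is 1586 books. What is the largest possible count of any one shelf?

296

Maximizing one value means minimizing the remaining 15.
The other 15 contribute at least 15 × 86 = 1290, leaving at most 1586 − 1290 = 296.
Since 296 ≤ 378, this is achievable: one at 296 and 15 at 86.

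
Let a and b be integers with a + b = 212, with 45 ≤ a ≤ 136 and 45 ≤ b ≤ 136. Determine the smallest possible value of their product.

10336

For a fixed sum, ab is smallest when a and b are as far apart as possible.
At the endpoint a = 76, b = 212 − 76 = 136, so ab = 76 × 136 = 10336.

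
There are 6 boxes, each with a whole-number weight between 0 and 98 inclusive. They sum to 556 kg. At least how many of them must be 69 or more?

5

Suppose at most 6 − j of them reach 69; then j values are ≤ 68 and the rest ≤ 98.
The total is then ≤ 68·j + 98·(6 − j) = 588 − 30j. For this to be ≥ 556 we need j ≤ 1, so at least 6 − 1 = 5 must reach 69.
Exactly 5 works: 5 values at 98 and 1 at 68 total 558; lower one of the high values by 2 (still ≥ 69) to hit 556.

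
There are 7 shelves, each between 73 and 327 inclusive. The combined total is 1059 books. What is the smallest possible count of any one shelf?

73

To make one shelf as small as possible, make the other 6 as large as possible.
The other 6 can take up 6 × 327 = 1962 ≥ 1059 − 73, so one shelf can sit at its floor of 73.
Achievable: one at 73 and the other 6 totalling 986, which fits since 6 × 73 ≤ 986 ≤ 6 × 327.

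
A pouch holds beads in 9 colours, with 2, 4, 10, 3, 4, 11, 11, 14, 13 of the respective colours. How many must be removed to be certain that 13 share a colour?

70

In the worst case you take as many as possible of each colour without reaching 13: 2 + 4 + 10 + 3 + 4 + 11 + 11 + 12 + 12 = 69.
The next one must give 13 of some colour, so 69 + 1 = 70.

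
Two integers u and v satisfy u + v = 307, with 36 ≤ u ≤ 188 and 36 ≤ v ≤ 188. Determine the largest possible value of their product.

23562

uv = u(307 − u) is maximized when u is as near 307/2 as the bounds allow.
Taking u = 153 and v = 154 (both in [36, 188]) gives uv = 23562.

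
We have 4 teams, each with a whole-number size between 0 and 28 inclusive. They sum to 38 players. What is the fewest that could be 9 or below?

If only k of them are at most 9, the other 4 − k are at least 10, so the total is at least (4 − k)·10 + k·0.
This is ≤ 38, so (4 − k)·10 + 0k ≤ 38, which gives k ≥ 1.
Exactly 1 works: 1 value at 0 and 3 at 10 total 30; raise one of the low values by 8 (still ≤ 9) to hit 38.

1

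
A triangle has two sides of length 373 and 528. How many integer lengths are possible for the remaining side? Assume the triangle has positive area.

745

The triangle inequality gives |373 − 528| < c < 373 + 528, i.e. 155 < c < 901.
So c can be any integer from 156 to 900: 745 values.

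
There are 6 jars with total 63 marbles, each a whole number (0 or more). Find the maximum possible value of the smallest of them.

If every one of the 6 were at least 11, the total would be at least 6 × 11 = 66 > 63.
Taking 3 copies of 10 and 3 copies of 11 gives exactly 63, so 10 is attained.

10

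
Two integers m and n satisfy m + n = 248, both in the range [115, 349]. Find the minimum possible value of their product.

15295

Since m + n is fixed, pushing one of them to its bound minimizes the product.
At the endpoint m = 115, n = 248 − 115 = 133, so mn = 115 × 133 = 15295.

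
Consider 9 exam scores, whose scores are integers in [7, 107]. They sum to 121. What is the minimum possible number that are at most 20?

Each value above 20 is at least 21, contributing at least 21 − 7 = 14 above the floor 7.
The sum exceeds the floor total 63 by 58, so at most ⌊58/14⌋ = 4 exceed 20, and at least 5 are ≤ 20.
Exactly 5 works: 5 values at 7 and 4 at 21 total 119; raise one of the low values by 2 (still ≤ 20) to hit 121.

5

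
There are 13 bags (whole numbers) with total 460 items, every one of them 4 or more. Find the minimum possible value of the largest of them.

Some value must be at least ⌈460/13⌉ = 36, since 13 × 35 = 455 < 460.
Taking 8 copies of 35 and 5 copies of 36 gives exactly 460, so 36 is attained.

36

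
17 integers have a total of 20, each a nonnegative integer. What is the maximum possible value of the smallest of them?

1

The average is 20/17 < 2, so some value is ≤ 1.
Taking 14 copies of 1 and 3 copies of 2 gives exactly 20, so 1 is attained.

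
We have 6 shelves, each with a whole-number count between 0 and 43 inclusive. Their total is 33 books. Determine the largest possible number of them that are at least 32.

Suppose k of them are at least 32. Those contribute at least 32 each and the other 6 − k at least 0 each.
So the total is at least 32k + 0(6 − k) = 0 + 32k. This must be ≤ 33, giving k ≤ 1.
k = 1 is achieved by 1 value at 32 and 5 at 0, total 32; add 1 to one value (staying below 32) to reach 33.

1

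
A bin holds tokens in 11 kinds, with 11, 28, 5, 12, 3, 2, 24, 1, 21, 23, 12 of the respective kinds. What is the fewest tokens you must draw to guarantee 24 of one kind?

In the worst case you take as many as possible of each kind without reaching 24: 11 + 23 + 5 + 12 + 3 + 2 + 23 + 1 + 21 + 23 + 12 = 136.
The next one must give 24 of some kind, so 136 + 1 = 137.

137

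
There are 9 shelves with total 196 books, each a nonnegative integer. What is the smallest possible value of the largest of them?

22

The average is 196/9 > 21, so not all 9 can be 21 or less; the largest is ≥ 22.
Equality holds with 7 values of 22 and 2 values of 21.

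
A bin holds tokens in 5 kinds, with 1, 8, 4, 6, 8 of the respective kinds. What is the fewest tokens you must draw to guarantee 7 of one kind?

In the worst case you take as many as possible of each kind without reaching 7: 1 + 6 + 4 + 6 + 6 = 23.
The next one must give 7 of some kind, so 23 + 1 = 24.

24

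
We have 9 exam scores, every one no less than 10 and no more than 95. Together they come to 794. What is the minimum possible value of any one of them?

34

Minimizing one value means maximizing the remaining 8.
The other 8 contribute at most 8 × 95 = 760, leaving at least 794 − 760 = 34.
Since 34 ≥ 10, this is achievable: one at 34 and 8 at 95.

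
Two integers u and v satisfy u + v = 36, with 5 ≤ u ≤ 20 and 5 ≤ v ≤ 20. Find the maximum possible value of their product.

With u + v fixed, uv peaks when the two are closest together.
Taking u = 18 and v = 18 (both in [5, 20]) gives uv = 324.

324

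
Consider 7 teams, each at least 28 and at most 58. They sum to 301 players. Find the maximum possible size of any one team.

To make one team as large as possible, make the other 6 as small as possible.
The other 6 contribute at least 6 × 28 = 168, leaving at most 301 − 168 = 133.
But each team is capped at 58, so the maximum is 58.
Achievable: one at 58 and the other 6 totalling 243, which fits since 6 × 28 ≤ 243 ≤ 6 × 58.

58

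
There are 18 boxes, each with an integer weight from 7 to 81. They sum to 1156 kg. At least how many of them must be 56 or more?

7

Each value short of 56 is at most 55, costing at least 81 − 55 = 26 against the maximum total of 1458.
We can afford to lose at most 1458 − 1156 = 302, so at most ⌊302/26⌋ = 11 fall short, and at least 7 are ≥ 56.
Exactly 7 works: 7 values at 81 and 11 at 55 total 1172; lower one of the high values by 16 (still ≥ 56) to hit 1156.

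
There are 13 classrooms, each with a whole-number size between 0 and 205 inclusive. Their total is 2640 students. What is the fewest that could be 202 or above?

7

Suppose at most 13 − j of them reach 202; then j values are ≤ 201 and the rest ≤ 205.
The total is then ≤ 201·j + 205·(13 − j) = 2665 − 4j. For this to be ≥ 2640 we need j ≤ 6, so at least 13 − 6 = 7 must reach 202.
Exactly 7 works: 7 values at 205 and 6 at 201 total 2641; lower one of the high values by 1 (still ≥ 202) to hit 2640.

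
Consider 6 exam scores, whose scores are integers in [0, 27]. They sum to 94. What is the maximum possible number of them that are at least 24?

3

With k values at 24 or above and the rest at least 0, the sum is at least 0 + 24k.
Since the sum is 94, we need 24k ≤ 94, i.e. k ≤ 3.
k = 3 is achieved by 3 values at 24 and 3 at 0, total 72; add 22 to one value (staying below 24) to reach 94.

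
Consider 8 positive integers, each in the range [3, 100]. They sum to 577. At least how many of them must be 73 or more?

Suppose at most 8 − j of them reach 73; then j values are ≤ 72 and the rest ≤ 100.
The total is then ≤ 72·j + 100·(8 − j) = 800 − 28j. For this to be ≥ 577 we need j ≤ 7, so at least 8 − 7 = 1 must reach 73.
Exactly 1 works: 1 value at 100 and 7 at 72 total 604; lower one of the high values by 27 (still ≥ 73) to hit 577.

1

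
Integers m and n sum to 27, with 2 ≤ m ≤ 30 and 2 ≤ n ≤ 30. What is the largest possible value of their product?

mn = m(27 − m) is maximized when m is as near 27/2 as the bounds allow.
Taking m = 13 and n = 14 (both in [2, 30]) gives mn = 182.

182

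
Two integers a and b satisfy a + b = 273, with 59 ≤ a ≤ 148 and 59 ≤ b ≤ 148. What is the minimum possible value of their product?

ab = a(273 − a) is concave in a, so over [125, 148] it is minimized at an endpoint.
The extreme feasible split is a = 125, b = 148, giving ab = 18500.

18500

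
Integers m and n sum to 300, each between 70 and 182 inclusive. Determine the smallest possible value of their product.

21476

mn = m(300 − m) is concave in m, so over [118, 182] it is minimized at an endpoint.
At the endpoint m = 118, n = 300 − 118 = 182, so mn = 118 × 182 = 21476.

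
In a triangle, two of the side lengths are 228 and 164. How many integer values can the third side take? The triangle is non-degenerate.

327

The triangle inequality gives |228 − 164| < c < 228 + 164, i.e. 64 < c < 392.
So c can be any integer from 65 to 391: 327 values.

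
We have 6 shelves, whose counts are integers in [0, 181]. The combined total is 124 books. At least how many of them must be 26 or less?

Each value above 26 is at least 27, contributing at least 27 − 0 = 27 above the floor 0.
The sum exceeds the floor total 0 by 124, so at most ⌊124/27⌋ = 4 exceed 26, and at least 2 are ≤ 26.
Exactly 2 works: 2 values at 0 and 4 at 27 total 108; raise one of the low values by 16 (still ≤ 26) to hit 124.

2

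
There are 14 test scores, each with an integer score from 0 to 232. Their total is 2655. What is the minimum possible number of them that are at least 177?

Each value short of 177 is at most 176, costing at least 232 − 176 = 56 against the maximum total of 3248.
We can afford to lose at most 3248 − 2655 = 593, so at most ⌊593/56⌋ = 10 fall short, and at least 4 are ≥ 177.
Exactly 4 works: 4 values at 232 and 10 at 176 total 2688; lower one of the high values by 33 (still ≥ 177) to hit 2655.

4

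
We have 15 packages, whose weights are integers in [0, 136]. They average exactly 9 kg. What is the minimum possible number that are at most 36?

12

The total is 15 × 9 = 135.
Each value above 36 is at least 37, contributing at least 37 − 0 = 37 above the floor 0.
The sum exceeds the floor total 0 by 135, so at most ⌊135/37⌋ = 3 exceed 36, and at least 12 are ≤ 36.
Exactly 12 works: 12 values at 0 and 3 at 37 total 111; raise one of the low values by 24 (still ≤ 36) to hit 135.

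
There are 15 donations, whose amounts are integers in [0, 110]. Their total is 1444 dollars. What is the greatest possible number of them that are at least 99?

With k values at 99 or above and the rest at least 0, the sum is at least 0 + 99k.
Since the sum is 1444, we need 99k ≤ 1444, i.e. k ≤ 14.
k = 14 is achieved by 14 values at 99 and 1 at 0, total 1386; add 58 to one value (staying below 99) to reach 1444.

14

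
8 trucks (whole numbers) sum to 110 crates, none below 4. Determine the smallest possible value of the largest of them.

14

If every one of the 8 were at most 13, the total would be at most 8 × 13 = 104 < 110.
Achievable: 6 of them at 14 and 2 at 13 total 110.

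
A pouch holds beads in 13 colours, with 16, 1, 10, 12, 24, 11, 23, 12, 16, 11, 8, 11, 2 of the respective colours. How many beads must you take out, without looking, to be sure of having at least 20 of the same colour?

In the worst case you take as many as possible of each colour without reaching 20: 16 + 1 + 10 + 12 + 19 + 11 + 19 + 12 + 16 + 11 + 8 + 11 + 2 = 148.
The next one must give 20 of some colour, so 148 + 1 = 149.

149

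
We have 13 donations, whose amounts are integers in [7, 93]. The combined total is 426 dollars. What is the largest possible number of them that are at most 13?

9

Each value at 13 or below falls at least 93 − 13 = 80 short of the ceiling 93.
The ceiling total is 13 × 93 = 1209, and we need 426, so at most ⌊(1209 − 426)/80⌋ = 9 can be that low.
k = 9 is achieved by 9 values at 13 and 4 at 93, total 489; lower one of the 93's by 63 (still > 13) to reach 426.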